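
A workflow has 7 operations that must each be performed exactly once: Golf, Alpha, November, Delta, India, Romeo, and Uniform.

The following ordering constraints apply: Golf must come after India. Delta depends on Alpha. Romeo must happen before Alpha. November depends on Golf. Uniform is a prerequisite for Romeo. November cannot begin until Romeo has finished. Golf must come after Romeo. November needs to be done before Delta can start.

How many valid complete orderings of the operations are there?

The operations with no prerequisites are India, Uniform; any of them can be placed first.
Enumerating by repeatedly choosing an available operation (one whose prerequisites are all placed) gives 10 distinct complete orderings.

10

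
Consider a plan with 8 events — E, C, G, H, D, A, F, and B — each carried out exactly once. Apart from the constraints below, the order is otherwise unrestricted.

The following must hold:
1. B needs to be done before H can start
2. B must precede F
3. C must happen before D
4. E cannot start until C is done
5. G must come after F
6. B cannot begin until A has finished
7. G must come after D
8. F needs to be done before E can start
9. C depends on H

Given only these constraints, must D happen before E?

No

D and E are not related by any chain of constraints.
There exist valid orderings with E before D, so D is not required to come first.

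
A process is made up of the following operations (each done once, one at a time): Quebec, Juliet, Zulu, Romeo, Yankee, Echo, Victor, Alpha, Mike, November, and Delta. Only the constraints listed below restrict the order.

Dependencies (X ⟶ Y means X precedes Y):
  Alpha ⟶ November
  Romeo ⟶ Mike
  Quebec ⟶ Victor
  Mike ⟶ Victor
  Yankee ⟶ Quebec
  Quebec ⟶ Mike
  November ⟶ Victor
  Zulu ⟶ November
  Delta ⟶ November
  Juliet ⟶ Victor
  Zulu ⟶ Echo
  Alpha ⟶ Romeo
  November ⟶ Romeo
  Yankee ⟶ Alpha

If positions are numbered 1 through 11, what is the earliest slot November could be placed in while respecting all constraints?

Working backwards through the constraints from November, its full set of required predecessors is Zulu, Yankee, Alpha, Delta — 4 of them.
With 4 mandatory predecessors, the earliest November can sit is position 4+1 = 5, and placing just those 4 first achieves it.

5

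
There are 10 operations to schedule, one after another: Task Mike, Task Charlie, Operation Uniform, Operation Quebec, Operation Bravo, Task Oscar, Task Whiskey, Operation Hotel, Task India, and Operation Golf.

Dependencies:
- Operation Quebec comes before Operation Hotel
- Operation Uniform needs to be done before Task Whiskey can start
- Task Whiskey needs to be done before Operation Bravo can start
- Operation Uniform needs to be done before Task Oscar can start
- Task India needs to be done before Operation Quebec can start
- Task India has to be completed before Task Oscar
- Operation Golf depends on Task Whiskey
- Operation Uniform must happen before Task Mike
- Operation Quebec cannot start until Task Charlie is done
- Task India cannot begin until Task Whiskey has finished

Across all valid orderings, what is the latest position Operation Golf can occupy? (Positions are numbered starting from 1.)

10

Operation Golf has no required successors, so nothing stops it from going last (position 10).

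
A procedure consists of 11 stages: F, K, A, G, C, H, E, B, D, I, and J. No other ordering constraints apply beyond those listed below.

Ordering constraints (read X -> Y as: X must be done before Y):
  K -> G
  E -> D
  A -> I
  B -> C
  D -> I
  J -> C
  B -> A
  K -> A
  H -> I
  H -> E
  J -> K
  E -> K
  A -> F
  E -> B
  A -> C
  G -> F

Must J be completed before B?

No

J and B are not related by any chain of constraints.
So J can come before B or after — it is not forced.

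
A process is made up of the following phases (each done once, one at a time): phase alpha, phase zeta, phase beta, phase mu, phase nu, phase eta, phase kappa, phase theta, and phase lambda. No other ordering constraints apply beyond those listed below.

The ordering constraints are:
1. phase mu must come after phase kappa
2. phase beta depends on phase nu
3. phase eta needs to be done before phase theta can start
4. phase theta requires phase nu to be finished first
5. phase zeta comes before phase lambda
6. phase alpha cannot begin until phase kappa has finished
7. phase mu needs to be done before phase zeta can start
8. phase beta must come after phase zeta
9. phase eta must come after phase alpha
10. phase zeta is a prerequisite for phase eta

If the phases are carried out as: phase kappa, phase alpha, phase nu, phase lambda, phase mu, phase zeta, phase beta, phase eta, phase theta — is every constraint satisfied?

No

The sequence places phase lambda ahead of phase zeta.
That contradicts the constraint that phase zeta must precede phase lambda.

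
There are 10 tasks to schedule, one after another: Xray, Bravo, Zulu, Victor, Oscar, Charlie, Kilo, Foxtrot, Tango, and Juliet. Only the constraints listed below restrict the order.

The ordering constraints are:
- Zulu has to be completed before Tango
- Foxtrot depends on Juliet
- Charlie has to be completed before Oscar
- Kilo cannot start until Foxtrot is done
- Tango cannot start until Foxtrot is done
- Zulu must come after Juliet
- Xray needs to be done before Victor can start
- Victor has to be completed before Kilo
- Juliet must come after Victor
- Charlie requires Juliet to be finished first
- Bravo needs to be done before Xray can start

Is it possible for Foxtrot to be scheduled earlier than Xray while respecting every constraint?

There is a dependency chain Xray → Victor → Juliet → Foxtrot, so Foxtrot always comes after Xray.
So no valid ordering can have Foxtrot before Xray.

No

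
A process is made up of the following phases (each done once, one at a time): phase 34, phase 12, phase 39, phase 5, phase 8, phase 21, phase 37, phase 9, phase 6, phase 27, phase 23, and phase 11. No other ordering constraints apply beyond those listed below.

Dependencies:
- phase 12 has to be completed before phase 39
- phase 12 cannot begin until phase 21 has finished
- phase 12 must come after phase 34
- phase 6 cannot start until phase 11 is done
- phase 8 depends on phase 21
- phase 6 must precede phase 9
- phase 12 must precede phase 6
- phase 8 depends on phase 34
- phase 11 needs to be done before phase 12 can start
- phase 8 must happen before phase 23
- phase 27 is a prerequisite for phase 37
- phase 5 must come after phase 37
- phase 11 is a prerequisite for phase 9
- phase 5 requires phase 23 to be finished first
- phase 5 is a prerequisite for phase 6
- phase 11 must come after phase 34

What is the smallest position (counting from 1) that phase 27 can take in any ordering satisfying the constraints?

Phase 27 has no prerequisites at all, so it can go in position 1.

1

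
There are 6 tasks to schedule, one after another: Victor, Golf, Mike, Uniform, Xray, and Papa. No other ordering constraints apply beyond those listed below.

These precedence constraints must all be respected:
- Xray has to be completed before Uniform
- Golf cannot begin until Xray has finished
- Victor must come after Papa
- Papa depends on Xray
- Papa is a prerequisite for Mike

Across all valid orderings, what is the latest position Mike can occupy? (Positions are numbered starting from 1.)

No constraint forces any task after Mike, so it can be placed last, in position 6.

6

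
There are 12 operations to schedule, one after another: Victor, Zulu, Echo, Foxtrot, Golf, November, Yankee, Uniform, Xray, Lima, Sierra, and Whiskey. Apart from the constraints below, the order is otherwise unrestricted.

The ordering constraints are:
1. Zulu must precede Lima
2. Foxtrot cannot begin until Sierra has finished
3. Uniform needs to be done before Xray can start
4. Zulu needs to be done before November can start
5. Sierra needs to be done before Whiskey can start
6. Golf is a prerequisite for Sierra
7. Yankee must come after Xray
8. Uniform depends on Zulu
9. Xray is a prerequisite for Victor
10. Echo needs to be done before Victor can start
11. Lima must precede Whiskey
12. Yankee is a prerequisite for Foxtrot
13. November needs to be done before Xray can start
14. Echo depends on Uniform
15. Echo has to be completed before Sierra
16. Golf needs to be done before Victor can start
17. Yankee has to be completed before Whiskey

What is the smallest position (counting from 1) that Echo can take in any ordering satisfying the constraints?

The operations that are forced before Echo, directly or transitively, are Zulu, Uniform. That's 2 operations.
So at minimum 2 operations come before Echo, putting Echo no earlier than position 3. That position is achievable by scheduling exactly those predecessors first.

3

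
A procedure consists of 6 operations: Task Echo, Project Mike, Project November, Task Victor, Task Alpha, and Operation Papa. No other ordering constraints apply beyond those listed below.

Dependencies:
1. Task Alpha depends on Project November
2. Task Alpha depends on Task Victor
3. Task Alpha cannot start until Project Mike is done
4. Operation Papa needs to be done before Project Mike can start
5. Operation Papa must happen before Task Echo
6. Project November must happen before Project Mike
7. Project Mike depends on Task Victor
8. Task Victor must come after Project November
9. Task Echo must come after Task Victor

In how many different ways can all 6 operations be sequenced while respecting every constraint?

9

The operations with no prerequisites are Project November, Operation Papa; any of them can be placed first.
Enumerating by repeatedly choosing an available operation (one whose prerequisites are all placed) gives 9 distinct complete orderings.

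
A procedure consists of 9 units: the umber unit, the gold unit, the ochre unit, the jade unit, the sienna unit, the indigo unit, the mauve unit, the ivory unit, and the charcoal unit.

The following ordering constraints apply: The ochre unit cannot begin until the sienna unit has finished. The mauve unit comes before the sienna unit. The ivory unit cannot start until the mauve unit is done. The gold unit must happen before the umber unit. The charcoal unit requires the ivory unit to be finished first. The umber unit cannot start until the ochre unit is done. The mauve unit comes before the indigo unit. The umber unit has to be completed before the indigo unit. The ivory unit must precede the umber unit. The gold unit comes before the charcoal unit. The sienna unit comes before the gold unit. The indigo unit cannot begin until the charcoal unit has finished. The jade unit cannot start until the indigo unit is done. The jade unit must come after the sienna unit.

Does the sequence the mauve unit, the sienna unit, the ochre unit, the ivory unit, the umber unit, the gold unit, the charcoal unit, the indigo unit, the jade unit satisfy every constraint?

No

The sequence places the umber unit ahead of the gold unit.
Since the gold unit is required before the umber unit, the ordering is invalid.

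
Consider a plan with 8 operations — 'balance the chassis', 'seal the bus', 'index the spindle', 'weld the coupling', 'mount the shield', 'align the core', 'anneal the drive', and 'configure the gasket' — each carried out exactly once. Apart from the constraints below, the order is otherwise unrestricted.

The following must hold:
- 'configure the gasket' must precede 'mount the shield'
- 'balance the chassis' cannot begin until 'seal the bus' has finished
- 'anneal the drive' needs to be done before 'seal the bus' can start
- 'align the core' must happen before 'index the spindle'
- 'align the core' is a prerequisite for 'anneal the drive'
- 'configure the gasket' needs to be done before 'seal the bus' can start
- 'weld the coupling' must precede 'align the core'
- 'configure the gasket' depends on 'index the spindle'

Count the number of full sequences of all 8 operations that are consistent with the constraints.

Only 'weld the coupling' has no prerequisites, so it must go first.
Enumerating by repeatedly choosing an available operation (one whose prerequisites are all placed) gives 10 distinct complete orderings.

10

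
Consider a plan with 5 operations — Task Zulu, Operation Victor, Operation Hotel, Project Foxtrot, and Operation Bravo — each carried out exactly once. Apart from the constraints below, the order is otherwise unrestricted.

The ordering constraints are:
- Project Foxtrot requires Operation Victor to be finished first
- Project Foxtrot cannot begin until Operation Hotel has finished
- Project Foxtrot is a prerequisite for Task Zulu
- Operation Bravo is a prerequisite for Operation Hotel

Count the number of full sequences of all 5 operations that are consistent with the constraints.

3

The operations with no prerequisites are Operation Victor, Operation Bravo; any of them can be placed first.
Counting all ways to extend the partial order to a total order gives 3.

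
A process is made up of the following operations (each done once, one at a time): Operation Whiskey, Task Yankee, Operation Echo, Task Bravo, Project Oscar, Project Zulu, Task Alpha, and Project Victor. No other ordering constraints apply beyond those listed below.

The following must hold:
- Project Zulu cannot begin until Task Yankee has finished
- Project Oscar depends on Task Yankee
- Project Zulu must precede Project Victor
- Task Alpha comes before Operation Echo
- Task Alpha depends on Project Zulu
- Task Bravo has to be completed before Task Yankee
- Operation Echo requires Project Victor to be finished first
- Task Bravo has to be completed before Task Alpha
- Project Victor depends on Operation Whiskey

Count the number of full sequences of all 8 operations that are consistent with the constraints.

50

2 operations have no prerequisites (Operation Whiskey, Task Bravo), so any of them could come first.
Counting all ways to extend the partial order to a total order gives 50.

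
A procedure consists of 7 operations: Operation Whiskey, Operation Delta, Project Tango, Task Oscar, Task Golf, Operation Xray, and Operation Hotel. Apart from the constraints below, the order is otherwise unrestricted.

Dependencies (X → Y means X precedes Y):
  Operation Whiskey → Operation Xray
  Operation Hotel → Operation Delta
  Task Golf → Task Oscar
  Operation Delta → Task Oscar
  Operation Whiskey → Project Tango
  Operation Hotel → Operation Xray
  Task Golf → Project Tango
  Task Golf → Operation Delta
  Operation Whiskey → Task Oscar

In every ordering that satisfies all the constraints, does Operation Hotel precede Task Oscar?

Tracing the constraints gives a chain: Operation Hotel → Operation Delta → Task Oscar.
That forces Operation Hotel before Task Oscar in every valid schedule.

Yes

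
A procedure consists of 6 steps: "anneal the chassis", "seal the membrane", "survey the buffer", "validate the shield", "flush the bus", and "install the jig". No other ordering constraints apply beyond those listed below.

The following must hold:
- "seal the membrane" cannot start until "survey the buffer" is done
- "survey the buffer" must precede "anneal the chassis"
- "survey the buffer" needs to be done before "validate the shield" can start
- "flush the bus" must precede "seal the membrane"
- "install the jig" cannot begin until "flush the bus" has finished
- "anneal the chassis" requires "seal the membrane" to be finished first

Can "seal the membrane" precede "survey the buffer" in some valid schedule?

The constraints give a chain "survey the buffer" → "seal the membrane", which forces "survey the buffer" before "seal the membrane".
Hence "seal the membrane" can never be scheduled before "survey the buffer".

No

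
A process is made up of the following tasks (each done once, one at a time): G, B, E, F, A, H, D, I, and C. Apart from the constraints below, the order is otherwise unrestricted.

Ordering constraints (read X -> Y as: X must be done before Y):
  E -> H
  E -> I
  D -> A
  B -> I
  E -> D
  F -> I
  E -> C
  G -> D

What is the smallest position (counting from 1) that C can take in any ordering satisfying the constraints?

Working backwards through the constraints from C, its only required predecessor is E.
With 1 mandatory predecessor, the earliest C can sit is position 1+1 = 2, and placing just that one first achieves it.

2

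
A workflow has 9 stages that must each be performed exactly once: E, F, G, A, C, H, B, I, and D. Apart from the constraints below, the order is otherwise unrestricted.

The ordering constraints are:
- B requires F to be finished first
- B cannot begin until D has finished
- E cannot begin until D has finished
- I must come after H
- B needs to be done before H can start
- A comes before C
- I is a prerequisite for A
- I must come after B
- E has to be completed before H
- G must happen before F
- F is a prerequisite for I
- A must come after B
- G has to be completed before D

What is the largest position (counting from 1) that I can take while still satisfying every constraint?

7

Following every chain forward from I, the stages that must come later are A, C — 2 of them.
With 2 mandatory successors out of 9 stages total, the latest slot for I is 9−2 = 7, and it's reachable by doing all non-successors before I.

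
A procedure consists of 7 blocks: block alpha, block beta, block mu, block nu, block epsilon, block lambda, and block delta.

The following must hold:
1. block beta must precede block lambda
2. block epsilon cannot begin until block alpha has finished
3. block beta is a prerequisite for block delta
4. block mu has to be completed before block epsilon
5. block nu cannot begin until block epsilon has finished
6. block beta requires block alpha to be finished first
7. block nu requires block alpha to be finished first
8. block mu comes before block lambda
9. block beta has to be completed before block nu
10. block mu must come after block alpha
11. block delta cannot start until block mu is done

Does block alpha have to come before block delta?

Following the dependencies: block alpha → block beta → block delta.
So block alpha must precede block delta in any valid ordering.

Yes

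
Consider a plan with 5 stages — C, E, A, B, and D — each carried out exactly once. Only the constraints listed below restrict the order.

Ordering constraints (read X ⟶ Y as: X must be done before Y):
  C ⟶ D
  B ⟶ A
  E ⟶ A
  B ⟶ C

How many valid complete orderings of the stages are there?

9

2 stages have no prerequisites (E, B), so any of them could come first.
Systematically extending each partial ordering one stage at a time and counting, there are 9 complete orderings.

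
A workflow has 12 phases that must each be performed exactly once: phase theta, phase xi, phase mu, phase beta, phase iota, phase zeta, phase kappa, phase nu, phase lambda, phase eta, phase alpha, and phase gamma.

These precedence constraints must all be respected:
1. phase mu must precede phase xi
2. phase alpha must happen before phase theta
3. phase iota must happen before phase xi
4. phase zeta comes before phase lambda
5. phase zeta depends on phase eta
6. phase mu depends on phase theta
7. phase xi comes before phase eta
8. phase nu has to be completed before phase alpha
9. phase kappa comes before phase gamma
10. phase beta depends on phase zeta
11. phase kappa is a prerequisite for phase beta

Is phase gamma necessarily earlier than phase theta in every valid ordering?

No

Phase gamma and phase theta are not related by any chain of constraints.
So phase gamma can come before phase theta or after — it is not forced.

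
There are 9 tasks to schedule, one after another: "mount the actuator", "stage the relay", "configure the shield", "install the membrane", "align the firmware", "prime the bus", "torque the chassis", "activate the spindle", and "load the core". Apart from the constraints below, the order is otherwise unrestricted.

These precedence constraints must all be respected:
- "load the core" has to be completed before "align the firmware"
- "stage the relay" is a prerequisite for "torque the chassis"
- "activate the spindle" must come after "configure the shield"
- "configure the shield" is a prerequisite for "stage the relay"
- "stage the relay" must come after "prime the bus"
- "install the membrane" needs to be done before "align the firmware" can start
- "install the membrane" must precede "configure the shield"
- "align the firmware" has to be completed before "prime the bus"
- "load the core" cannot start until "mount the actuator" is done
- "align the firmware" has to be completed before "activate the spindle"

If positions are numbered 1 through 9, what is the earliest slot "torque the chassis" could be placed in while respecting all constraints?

The tasks that are forced before "torque the chassis", directly or transitively, are "mount the actuator", "stage the relay", "configure the shield", "install the membrane", "align the firmware", "prime the bus", "load the core". That's 7 tasks.
With 7 mandatory predecessors, the earliest "torque the chassis" can sit is position 7+1 = 8, and placing just those 7 first achieves it.

8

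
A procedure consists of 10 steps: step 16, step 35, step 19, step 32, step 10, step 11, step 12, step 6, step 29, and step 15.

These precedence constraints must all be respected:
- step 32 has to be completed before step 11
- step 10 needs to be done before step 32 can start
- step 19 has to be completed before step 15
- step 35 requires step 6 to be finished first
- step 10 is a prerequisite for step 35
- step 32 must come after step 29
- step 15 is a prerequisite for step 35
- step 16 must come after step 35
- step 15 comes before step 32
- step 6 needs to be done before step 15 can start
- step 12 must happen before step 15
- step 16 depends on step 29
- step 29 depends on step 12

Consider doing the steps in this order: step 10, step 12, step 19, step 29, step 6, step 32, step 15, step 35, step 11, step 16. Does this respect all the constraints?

No

The sequence places step 32 ahead of step 15.
Since step 15 is required before step 32, the ordering is invalid.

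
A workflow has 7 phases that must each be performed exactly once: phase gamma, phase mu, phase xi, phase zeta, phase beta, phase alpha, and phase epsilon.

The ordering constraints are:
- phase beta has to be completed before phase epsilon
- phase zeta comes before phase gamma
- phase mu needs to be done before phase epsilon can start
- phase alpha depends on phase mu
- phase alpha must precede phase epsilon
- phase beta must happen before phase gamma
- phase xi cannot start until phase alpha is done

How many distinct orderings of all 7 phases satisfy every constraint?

117

The phases with no prerequisites are phase mu, phase zeta, phase beta; any of them can be placed first.
Systematically extending each partial ordering one phase at a time and counting, there are 117 complete orderings.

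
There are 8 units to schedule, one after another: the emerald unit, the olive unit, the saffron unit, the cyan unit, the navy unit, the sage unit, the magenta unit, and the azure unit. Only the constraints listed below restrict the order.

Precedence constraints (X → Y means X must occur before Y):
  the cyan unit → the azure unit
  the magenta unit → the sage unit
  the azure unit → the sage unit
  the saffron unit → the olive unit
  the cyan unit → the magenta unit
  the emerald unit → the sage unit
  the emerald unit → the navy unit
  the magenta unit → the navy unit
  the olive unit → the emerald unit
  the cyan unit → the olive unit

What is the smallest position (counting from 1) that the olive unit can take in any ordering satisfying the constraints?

Working backwards through the constraints from the olive unit, its full set of required predecessors is the saffron unit, the cyan unit — 2 of them.
So at minimum 2 units come before the olive unit, putting the olive unit no earlier than position 3. That position is achievable by scheduling exactly those predecessors first.

3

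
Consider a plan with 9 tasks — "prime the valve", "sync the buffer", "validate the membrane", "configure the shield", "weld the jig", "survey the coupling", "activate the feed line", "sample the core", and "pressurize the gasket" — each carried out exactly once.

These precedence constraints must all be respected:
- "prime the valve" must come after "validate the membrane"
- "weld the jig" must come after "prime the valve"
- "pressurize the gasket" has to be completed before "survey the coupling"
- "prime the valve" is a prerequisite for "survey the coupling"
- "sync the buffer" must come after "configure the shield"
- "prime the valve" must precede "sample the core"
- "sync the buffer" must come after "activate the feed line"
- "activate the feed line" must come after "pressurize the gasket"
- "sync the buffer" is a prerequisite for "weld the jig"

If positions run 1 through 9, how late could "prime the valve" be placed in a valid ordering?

6

Following every chain forward from "prime the valve", the tasks that must come later are "weld the jig", "survey the coupling", "sample the core" — 3 of them.
With 3 mandatory successors out of 9 tasks total, the latest slot for "prime the valve" is 9−3 = 6, and it's reachable by doing all non-successors before "prime the valve".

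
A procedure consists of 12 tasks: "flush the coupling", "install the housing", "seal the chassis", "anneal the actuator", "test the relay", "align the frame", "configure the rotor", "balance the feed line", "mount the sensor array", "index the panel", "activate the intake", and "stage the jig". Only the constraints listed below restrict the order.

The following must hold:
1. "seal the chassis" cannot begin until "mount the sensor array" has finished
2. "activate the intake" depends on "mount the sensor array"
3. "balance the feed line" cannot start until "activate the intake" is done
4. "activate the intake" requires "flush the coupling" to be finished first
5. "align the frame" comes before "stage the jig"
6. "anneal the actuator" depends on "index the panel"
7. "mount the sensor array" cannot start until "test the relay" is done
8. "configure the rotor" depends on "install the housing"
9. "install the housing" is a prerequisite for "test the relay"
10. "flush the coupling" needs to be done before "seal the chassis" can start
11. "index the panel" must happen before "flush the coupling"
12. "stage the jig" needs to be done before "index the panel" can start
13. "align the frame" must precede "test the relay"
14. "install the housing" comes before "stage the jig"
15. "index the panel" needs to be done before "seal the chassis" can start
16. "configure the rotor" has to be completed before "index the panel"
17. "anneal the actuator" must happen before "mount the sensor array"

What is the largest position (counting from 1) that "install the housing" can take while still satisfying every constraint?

Following every chain forward from "install the housing", the tasks that must come later are "flush the coupling", "seal the chassis", "anneal the actuator", "test the relay", "configure the rotor", "balance the feed line", "mount the sensor array", "index the panel", "activate the intake", "stage the jig" — 10 of them.
So at least 10 tasks follow "install the housing", putting "install the housing" no later than position 2. That position is achievable by scheduling everything else first.

2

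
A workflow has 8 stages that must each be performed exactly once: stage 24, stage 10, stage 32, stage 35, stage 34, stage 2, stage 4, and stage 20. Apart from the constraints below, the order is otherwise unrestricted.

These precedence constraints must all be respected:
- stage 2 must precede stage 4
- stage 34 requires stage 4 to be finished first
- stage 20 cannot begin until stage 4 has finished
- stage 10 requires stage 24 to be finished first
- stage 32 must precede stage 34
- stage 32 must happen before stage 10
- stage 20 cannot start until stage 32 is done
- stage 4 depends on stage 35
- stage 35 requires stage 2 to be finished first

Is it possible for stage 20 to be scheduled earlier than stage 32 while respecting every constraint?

Following stage 32 → stage 20, stage 32 must precede stage 20 in every valid ordering.
So no valid ordering can have stage 20 before stage 32.

No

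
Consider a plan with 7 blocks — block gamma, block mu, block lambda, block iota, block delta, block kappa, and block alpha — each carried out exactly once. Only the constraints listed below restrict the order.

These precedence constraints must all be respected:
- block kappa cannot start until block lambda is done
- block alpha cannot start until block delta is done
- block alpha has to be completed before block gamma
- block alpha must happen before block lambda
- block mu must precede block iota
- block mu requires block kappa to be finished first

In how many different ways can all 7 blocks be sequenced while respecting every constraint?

5

Only block delta has no prerequisites, so it must go first.
Counting all ways to extend the partial order to a total order gives 5.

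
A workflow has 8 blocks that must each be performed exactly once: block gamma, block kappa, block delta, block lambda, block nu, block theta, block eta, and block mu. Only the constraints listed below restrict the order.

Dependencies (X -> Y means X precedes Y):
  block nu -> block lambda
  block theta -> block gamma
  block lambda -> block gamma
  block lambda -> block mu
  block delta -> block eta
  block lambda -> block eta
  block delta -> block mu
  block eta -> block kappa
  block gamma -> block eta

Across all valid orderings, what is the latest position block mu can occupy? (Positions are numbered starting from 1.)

8

Nothing depends on block mu, so it can be the final block, position 8.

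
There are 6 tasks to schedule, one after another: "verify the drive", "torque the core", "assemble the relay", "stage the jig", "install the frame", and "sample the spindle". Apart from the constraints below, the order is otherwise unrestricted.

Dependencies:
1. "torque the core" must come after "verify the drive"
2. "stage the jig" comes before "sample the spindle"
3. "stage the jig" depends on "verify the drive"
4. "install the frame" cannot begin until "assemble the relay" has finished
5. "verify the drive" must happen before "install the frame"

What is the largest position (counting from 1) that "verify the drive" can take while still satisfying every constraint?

Following every chain forward from "verify the drive", the tasks that must come later are "torque the core", "stage the jig", "install the frame", "sample the spindle" — 4 of them.
So at least 4 tasks follow "verify the drive", putting "verify the drive" no later than position 2. That position is achievable by scheduling everything else first.

2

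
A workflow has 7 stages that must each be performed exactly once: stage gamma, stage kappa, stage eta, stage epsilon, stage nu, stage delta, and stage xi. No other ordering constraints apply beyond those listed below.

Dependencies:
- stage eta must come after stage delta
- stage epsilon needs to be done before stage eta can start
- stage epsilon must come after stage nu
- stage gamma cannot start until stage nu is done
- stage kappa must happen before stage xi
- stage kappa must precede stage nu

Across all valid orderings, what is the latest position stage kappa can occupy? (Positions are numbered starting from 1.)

The stages that are forced after stage kappa, directly or by a chain of constraints, are stage gamma, stage eta, stage epsilon, stage nu, stage xi. That's 5 stages.
So at least 5 stages follow stage kappa, putting stage kappa no later than position 2. That position is achievable by scheduling everything else first.

2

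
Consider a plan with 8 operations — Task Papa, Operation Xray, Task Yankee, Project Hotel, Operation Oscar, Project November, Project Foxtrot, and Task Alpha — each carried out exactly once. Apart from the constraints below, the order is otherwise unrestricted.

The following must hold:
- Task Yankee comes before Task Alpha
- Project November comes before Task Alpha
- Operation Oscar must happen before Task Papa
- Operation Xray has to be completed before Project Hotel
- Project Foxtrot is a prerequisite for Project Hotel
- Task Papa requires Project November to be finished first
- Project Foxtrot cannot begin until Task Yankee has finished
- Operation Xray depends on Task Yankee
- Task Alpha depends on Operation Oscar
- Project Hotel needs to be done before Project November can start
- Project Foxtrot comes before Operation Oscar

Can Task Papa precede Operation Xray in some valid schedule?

No

Following Operation Xray → Project Hotel → Project November → Task Papa, Operation Xray must precede Task Papa in every valid ordering.
Hence Task Papa can never be scheduled before Operation Xray.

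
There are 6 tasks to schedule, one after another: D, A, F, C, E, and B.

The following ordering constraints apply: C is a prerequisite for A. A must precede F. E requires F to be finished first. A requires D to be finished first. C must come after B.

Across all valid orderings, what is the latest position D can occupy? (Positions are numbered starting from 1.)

The tasks that are forced after D, directly or by a chain of constraints, are A, F, E. That's 3 tasks.
With 3 mandatory successors out of 6 tasks total, the latest slot for D is 6−3 = 3, and it's reachable by doing all non-successors before D.

3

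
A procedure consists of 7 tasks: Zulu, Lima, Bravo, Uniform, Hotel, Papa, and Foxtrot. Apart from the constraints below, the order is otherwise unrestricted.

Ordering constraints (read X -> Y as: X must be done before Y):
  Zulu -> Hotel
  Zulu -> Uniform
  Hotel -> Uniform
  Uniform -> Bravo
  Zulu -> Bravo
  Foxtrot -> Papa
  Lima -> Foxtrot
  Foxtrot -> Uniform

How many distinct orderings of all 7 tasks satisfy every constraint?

2 tasks have no prerequisites (Zulu, Lima), so any of them could come first.
Systematically extending each partial ordering one task at a time and counting, there are 22 complete orderings.

22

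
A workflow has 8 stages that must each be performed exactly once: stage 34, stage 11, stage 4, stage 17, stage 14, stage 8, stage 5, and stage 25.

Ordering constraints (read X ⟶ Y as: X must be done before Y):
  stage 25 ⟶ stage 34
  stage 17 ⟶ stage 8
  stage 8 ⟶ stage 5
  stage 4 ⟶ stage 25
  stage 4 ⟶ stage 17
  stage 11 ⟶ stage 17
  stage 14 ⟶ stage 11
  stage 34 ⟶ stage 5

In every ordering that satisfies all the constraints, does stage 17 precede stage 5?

Following the dependencies: stage 17 → stage 8 → stage 5.
Hence stage 17 necessarily comes before stage 5.

Yes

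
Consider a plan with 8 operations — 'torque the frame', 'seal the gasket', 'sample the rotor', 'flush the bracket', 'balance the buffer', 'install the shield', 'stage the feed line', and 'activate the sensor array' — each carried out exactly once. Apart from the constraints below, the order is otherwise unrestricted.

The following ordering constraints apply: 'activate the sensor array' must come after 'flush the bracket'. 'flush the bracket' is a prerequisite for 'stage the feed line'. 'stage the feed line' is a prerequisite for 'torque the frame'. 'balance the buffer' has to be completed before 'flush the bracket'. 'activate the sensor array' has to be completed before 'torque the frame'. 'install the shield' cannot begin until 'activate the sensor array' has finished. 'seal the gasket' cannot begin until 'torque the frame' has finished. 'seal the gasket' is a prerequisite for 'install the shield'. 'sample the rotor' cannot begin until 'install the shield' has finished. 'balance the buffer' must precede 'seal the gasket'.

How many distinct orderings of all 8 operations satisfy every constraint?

'balance the buffer' is the only operation with nothing required before it, so every ordering starts there.
Counting all ways to extend the partial order to a total order gives 2.

2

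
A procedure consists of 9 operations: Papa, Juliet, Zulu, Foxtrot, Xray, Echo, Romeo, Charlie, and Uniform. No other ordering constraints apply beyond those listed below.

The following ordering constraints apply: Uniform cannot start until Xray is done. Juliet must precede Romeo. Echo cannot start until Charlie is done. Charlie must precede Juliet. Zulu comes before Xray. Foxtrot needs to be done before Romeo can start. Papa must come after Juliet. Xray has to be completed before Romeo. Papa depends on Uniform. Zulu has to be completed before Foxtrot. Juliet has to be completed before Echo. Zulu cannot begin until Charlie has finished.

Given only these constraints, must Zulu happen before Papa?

Chaining the stated constraints: Zulu → Xray → Uniform → Papa.
Hence Zulu necessarily comes before Papa.

Yes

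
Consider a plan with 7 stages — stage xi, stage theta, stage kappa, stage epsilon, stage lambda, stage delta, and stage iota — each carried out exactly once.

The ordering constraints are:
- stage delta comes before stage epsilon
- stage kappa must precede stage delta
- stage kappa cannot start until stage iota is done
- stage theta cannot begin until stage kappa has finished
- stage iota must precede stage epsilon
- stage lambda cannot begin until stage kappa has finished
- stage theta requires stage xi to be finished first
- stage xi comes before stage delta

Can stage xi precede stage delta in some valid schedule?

Yes

Stage xi is actually forced before stage delta by the constraints, so certainly some valid ordering has stage xi first.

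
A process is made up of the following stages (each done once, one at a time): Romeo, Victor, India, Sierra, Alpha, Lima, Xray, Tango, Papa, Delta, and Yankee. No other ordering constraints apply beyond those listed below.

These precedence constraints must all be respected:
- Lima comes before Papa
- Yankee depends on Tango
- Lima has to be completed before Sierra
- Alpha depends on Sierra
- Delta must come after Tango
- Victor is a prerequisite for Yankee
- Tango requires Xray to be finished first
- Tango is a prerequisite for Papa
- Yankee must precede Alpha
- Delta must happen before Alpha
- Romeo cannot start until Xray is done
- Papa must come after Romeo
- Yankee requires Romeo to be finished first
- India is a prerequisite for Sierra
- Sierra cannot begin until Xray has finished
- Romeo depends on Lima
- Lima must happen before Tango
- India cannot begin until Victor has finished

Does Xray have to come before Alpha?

Following the dependencies: Xray → Sierra → Alpha.
Hence Xray necessarily comes before Alpha.

Yes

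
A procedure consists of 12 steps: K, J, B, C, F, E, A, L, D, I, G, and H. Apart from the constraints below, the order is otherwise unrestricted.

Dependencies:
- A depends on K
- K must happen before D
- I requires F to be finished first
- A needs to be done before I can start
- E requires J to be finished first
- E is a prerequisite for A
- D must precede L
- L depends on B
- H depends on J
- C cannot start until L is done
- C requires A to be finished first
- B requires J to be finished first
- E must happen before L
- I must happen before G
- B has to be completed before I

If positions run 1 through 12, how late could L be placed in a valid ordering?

The only step forced after L (directly or by a chain) is C.
So at least 1 step follows L, putting L no later than position 11. That position is achievable by scheduling everything else first.

11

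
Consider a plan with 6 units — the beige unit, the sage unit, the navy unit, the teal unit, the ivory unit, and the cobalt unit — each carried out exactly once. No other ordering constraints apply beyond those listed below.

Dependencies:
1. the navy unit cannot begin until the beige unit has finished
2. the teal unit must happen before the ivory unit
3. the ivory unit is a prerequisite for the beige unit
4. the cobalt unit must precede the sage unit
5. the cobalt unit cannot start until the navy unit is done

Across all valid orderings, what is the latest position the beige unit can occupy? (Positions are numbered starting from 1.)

Following every chain forward from the beige unit, the units that must come later are the sage unit, the navy unit, the cobalt unit — 3 of them.
With 3 mandatory successors out of 6 units total, the latest slot for the beige unit is 6−3 = 3, and it's reachable by doing all non-successors before the beige unit.

3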